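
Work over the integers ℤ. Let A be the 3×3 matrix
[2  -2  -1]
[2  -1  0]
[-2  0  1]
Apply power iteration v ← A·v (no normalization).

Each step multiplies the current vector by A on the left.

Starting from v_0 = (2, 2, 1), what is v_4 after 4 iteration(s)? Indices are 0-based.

v_0 = (2, 2, 1).
v_1 = A·v_0 = (-1, 2, -3).
v_2 = A·v_1 = (-3, -4, -1).
v_3 = A·v_2 = (3, -2, 5).
v_4 = A·v_3 = (5, 8, -1).

v_4 = (5, 8, -1)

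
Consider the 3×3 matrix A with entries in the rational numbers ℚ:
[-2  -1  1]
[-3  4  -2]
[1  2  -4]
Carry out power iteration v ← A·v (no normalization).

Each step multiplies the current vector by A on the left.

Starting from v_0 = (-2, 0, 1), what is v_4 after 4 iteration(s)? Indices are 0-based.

v_4 = (-308, 244, 708)

v_0 = (-2, 0, 1).
v_1 = A·v_0 = (5, 4, -6).
v_2 = A·v_1 = (-20, 13, 37).
v_3 = A·v_2 = (64, 38, -142).
v_4 = A·v_3 = (-308, 244, 708).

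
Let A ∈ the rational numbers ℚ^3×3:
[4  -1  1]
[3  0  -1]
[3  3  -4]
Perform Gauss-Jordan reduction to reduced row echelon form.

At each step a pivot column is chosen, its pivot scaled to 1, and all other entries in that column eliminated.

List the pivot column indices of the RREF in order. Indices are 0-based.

pivot(0,0)=4: scale R0 → (1, -1/4, 1/4)
  clear (1,0): R1 −= (3)R0 → (0, 3/4, -7/4)
  clear (2,0): R2 −= (3)R0 → (0, 15/4, -19/4)
pivot(1,1)=3/4: scale R1 → (0, 1, -7/3)
  clear (0,1): R0 −= (-1/4)R1 → (1, 0, -1/3)
  clear (2,1): R2 −= (15/4)R1 → (0, 0, 4)
pivot(2,2)=4: scale R2 → (0, 0, 1)
  clear (0,2): R0 −= (-1/3)R2 → (1, 0, 0)
  clear (1,2): R1 −= (-7/3)R2 → (0, 1, 0)

pivot columns: 0, 1, 2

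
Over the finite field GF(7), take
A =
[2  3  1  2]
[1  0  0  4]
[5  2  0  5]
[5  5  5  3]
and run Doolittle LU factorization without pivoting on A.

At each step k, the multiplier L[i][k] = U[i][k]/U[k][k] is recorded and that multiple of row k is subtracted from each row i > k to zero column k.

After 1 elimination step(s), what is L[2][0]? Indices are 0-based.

Step 1: pivot at (0,0) is 2.
  row1 ← row1 − (4)·row0  ⇒  L[1][0]=4, U row1=(0, 2, 3, 3)
  row2 ← row2 − (6)·row0  ⇒  L[2][0]=6, U row2=(0, 5, 1, 0)
  row3 ← row3 − (6)·row0  ⇒  L[3][0]=6, U row3=(0, 1, 6, 5)

L[2][0] = 6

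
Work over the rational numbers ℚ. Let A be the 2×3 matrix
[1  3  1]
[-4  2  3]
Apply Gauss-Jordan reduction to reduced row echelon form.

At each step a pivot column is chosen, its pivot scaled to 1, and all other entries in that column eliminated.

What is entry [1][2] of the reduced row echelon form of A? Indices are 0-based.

step 1: normalize row 0 (÷1) = (1, 3, 1)
  row 1: subtract -4×row0 = (0, 14, 7)
step 2: normalize row 1 (÷14) = (0, 1, 1/2)
  row 0: subtract 3×row1 = (1, 0, -1/2)

M[1][2] = 1/2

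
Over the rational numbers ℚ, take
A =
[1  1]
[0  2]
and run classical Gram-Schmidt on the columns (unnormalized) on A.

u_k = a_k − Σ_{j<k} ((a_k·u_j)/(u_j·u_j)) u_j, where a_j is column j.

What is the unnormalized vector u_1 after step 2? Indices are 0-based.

u_1 = (0, 2)

Step 1: u_0 = a_0 = (1, 0).
Step 2: u_1 = a_1 − (1)·u_0 = (0, 2).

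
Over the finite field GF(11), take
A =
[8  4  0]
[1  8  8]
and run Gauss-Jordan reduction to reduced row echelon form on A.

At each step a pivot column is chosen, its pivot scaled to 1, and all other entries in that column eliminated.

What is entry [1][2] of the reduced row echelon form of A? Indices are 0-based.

M[1][2] = 4

pivot(0,0)=8: scale R0 → (1, 6, 0)
  clear (1,0): R1 −= (1)R0 → (0, 2, 8)
pivot(1,1)=2: scale R1 → (0, 1, 4)
  clear (0,1): R0 −= (6)R1 → (1, 0, 9)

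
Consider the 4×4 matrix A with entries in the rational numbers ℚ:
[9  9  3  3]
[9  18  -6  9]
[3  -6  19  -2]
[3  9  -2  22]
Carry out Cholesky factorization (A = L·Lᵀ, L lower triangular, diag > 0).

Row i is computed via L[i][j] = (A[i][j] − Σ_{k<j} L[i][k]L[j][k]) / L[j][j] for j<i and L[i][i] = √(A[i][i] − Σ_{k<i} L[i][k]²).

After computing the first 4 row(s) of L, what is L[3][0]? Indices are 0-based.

L[3][0] = 1

Step 1: L[0][0] = √(9) = 3.
  L[1][0] = (9) / L[0][0] = 3.
Step 2: L[1][1] = √(9) = 3.
  L[2][0] = (3) / L[0][0] = 1.
  L[2][1] = (-9) / L[1][1] = -3.
Step 3: L[2][2] = √(9) = 3.
  L[3][0] = (3) / L[0][0] = 1.
  L[3][1] = (6) / L[1][1] = 2.
  L[3][2] = (3) / L[2][2] = 1.
Step 4: L[3][3] = √(16) = 4.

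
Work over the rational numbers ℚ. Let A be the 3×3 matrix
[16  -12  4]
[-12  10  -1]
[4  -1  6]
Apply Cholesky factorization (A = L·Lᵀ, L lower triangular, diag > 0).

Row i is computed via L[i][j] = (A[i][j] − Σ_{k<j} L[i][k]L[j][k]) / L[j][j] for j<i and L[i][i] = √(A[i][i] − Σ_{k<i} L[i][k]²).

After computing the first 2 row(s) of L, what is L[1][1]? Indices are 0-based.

L[1][1] = 1

Step 1: L[0][0] = √(16) = 4.
  L[1][0] = (-12) / L[0][0] = -3.
Step 2: L[1][1] = √(1) = 1.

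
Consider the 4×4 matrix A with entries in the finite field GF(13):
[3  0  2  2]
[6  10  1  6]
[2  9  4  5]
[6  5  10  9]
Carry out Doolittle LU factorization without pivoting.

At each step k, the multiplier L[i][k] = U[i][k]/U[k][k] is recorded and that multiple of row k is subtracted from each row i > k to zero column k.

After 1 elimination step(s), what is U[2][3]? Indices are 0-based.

[col 0] pivot 3
  R1 -= 2*R0 → (0, 10, 10, 2)  (L[1][0] := 2)
  R2 -= 5*R0 → (0, 9, 7, 8)  (L[2][0] := 5)
  R3 -= 2*R0 → (0, 5, 6, 5)  (L[3][0] := 2)

U[2][3] = 8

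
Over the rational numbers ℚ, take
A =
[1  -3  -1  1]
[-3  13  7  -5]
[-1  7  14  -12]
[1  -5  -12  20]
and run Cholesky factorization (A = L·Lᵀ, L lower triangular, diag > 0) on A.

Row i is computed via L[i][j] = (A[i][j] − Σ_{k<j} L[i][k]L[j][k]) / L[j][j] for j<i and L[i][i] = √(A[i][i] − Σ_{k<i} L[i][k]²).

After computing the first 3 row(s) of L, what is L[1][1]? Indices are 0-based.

L[1][1] = 2

Step 1: L[0][0] = √(1) = 1.
  L[1][0] = (-3) / L[0][0] = -3.
Step 2: L[1][1] = √(4) = 2.
  L[2][0] = (-1) / L[0][0] = -1.
  L[2][1] = (4) / L[1][1] = 2.
Step 3: L[2][2] = √(9) = 3.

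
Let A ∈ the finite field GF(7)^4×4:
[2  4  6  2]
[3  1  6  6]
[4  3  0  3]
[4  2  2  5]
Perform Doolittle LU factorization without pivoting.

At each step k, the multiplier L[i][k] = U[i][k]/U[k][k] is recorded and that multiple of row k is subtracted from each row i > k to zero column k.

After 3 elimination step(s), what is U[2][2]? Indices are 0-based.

U[2][2] = 5

[col 0] pivot 2
  R1 -= 5*R0 → (0, 2, 4, 3)  (L[1][0] := 5)
  R2 -= 2*R0 → (0, 2, 2, 6)  (L[2][0] := 2)
  R3 -= 2*R0 → (0, 1, 4, 1)  (L[3][0] := 2)
[col 1] pivot 2
  R2 -= 1*R1 → (0, 0, 5, 3)  (L[2][1] := 1)
  R3 -= 4*R1 → (0, 0, 2, 3)  (L[3][1] := 4)
[col 2] pivot 5
  R3 -= 6*R2 → (0, 0, 0, 6)  (L[3][2] := 6)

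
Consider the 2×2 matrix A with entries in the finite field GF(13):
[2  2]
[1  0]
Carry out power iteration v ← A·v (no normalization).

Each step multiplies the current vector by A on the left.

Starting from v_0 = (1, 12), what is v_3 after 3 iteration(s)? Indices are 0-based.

v_3 = (4, 2)

v_0 = (1, 12).
v_1 = A·v_0 = (0, 1).
v_2 = A·v_1 = (2, 0).
v_3 = A·v_2 = (4, 2).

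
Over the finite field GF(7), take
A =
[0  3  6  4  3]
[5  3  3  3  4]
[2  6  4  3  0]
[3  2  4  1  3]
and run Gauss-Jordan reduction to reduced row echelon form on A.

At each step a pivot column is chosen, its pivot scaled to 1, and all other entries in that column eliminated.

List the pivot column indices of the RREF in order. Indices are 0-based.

pivot columns: 0, 1, 2, 3

pivot(0,0): swap R0↔R1
pivot(0,0)=5: scale R0 → (1, 2, 2, 2, 5)
  clear (2,0): R2 −= (2)R0 → (0, 2, 0, 6, 4)
  clear (3,0): R3 −= (3)R0 → (0, 3, 5, 2, 2)
pivot(1,1)=3: scale R1 → (0, 1, 2, 6, 1)
  clear (0,1): R0 −= (2)R1 → (1, 0, 5, 4, 3)
  clear (2,1): R2 −= (2)R1 → (0, 0, 3, 1, 2)
  clear (3,1): R3 −= (3)R1 → (0, 0, 6, 5, 6)
pivot(2,2)=3: scale R2 → (0, 0, 1, 5, 3)
  clear (0,2): R0 −= (5)R2 → (1, 0, 0, 0, 2)
  clear (1,2): R1 −= (2)R2 → (0, 1, 0, 3, 2)
  clear (3,2): R3 −= (6)R2 → (0, 0, 0, 3, 2)
pivot(3,3)=3: scale R3 → (0, 0, 0, 1, 3)
  clear (1,3): R1 −= (3)R3 → (0, 1, 0, 0, 0)
  clear (2,3): R2 −= (5)R3 → (0, 0, 1, 0, 2)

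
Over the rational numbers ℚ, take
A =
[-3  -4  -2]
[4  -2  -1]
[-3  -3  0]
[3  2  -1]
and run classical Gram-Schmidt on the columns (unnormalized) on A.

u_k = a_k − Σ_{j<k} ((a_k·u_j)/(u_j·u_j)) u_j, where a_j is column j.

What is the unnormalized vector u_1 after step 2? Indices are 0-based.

Step 1: u_0 = a_0 = (-3, 4, -3, 3).
Step 2: u_1 = a_1 − (19/43)·u_0 = (-115/43, -162/43, -72/43, 29/43).

u_1 = (-115/43, -162/43, -72/43, 29/43)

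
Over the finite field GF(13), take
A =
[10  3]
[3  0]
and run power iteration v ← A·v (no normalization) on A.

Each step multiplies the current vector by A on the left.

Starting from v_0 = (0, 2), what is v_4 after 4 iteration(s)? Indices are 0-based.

v_0 = (0, 2).
v_1 = A·v_0 = (6, 0).
v_2 = A·v_1 = (8, 5).
v_3 = A·v_2 = (4, 11).
v_4 = A·v_3 = (8, 12).

v_4 = (8, 12)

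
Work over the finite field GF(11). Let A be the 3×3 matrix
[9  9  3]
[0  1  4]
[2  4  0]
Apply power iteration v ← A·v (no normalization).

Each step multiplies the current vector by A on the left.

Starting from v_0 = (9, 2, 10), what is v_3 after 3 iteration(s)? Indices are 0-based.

v_3 = (7, 2, 1)

v_0 = (9, 2, 10).
v_1 = A·v_0 = (8, 9, 4).
v_2 = A·v_1 = (0, 3, 8).
v_3 = A·v_2 = (7, 2, 1).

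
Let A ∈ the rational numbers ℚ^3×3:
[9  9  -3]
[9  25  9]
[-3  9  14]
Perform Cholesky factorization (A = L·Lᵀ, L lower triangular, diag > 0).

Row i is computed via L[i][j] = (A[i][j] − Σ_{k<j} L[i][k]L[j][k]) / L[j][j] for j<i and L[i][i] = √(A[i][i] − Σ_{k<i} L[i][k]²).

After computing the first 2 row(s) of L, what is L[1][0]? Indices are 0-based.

Step 1: L[0][0] = √(9) = 3.
  L[1][0] = (9) / L[0][0] = 3.
Step 2: L[1][1] = √(16) = 4.

L[1][0] = 3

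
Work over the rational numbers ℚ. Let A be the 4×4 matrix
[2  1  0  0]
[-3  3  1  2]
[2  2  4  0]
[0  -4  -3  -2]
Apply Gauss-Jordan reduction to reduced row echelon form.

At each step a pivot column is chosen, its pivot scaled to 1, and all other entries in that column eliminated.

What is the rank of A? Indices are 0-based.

step 1: normalize row 0 (÷2) = (1, 1/2, 0, 0)
  row 1: subtract -3×row0 = (0, 9/2, 1, 2)
  row 2: subtract 2×row0 = (0, 1, 4, 0)
step 2: normalize row 1 (÷9/2) = (0, 1, 2/9, 4/9)
  row 0: subtract 1/2×row1 = (1, 0, -1/9, -2/9)
  row 2: subtract 1×row1 = (0, 0, 34/9, -4/9)
  row 3: subtract -4×row1 = (0, 0, -19/9, -2/9)
step 3: normalize row 2 (÷34/9) = (0, 0, 1, -2/17)
  row 0: subtract -1/9×row2 = (1, 0, 0, -4/17)
  row 1: subtract 2/9×row2 = (0, 1, 0, 8/17)
  row 3: subtract -19/9×row2 = (0, 0, 0, -8/17)
step 4: normalize row 3 (÷-8/17) = (0, 0, 0, 1)
  row 0: subtract -4/17×row3 = (1, 0, 0, 0)
  row 1: subtract 8/17×row3 = (0, 1, 0, 0)
  row 2: subtract -2/17×row3 = (0, 0, 1, 0)

rank = 4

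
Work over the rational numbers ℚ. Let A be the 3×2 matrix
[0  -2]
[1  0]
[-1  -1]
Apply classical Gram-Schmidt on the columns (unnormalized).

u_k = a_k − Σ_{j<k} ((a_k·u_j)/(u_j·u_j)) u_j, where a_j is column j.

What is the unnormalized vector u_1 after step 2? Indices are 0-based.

Step 1: u_0 = a_0 = (0, 1, -1).
Step 2: u_1 = a_1 − (1/2)·u_0 = (-2, -1/2, -1/2).

u_1 = (-2, -1/2, -1/2)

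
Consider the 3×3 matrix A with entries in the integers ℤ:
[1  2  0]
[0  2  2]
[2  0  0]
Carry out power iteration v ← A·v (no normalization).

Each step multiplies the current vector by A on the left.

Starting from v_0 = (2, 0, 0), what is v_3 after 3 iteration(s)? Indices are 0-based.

v_3 = (18, 24, 4)

v_0 = (2, 0, 0).
v_1 = A·v_0 = (2, 0, 4).
v_2 = A·v_1 = (2, 8, 4).
v_3 = A·v_2 = (18, 24, 4).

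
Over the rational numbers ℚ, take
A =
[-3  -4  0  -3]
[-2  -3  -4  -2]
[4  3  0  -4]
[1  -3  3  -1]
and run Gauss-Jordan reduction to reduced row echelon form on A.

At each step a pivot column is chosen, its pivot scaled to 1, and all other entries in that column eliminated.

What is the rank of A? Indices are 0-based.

rank = 4

step 1: normalize row 0 (÷-3) = (1, 4/3, 0, 1)
  row 1: subtract -2×row0 = (0, -1/3, -4, 0)
  row 2: subtract 4×row0 = (0, -7/3, 0, -8)
  row 3: subtract 1×row0 = (0, -13/3, 3, -2)
step 2: normalize row 1 (÷-1/3) = (0, 1, 12, 0)
  row 0: subtract 4/3×row1 = (1, 0, -16, 1)
  row 2: subtract -7/3×row1 = (0, 0, 28, -8)
  row 3: subtract -13/3×row1 = (0, 0, 55, -2)
step 3: normalize row 2 (÷28) = (0, 0, 1, -2/7)
  row 0: subtract -16×row2 = (1, 0, 0, -25/7)
  row 1: subtract 12×row2 = (0, 1, 0, 24/7)
  row 3: subtract 55×row2 = (0, 0, 0, 96/7)
step 4: normalize row 3 (÷96/7) = (0, 0, 0, 1)
  row 0: subtract -25/7×row3 = (1, 0, 0, 0)
  row 1: subtract 24/7×row3 = (0, 1, 0, 0)
  row 2: subtract -2/7×row3 = (0, 0, 1, 0)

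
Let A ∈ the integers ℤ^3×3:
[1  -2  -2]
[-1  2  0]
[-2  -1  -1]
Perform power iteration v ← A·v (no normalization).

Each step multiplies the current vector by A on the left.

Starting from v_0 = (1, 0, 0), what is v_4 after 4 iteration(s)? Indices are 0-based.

v_0 = (1, 0, 0).
v_1 = A·v_0 = (1, -1, -2).
v_2 = A·v_1 = (7, -3, 1).
v_3 = A·v_2 = (11, -13, -12).
v_4 = A·v_3 = (61, -37, 3).

v_4 = (61, -37, 3)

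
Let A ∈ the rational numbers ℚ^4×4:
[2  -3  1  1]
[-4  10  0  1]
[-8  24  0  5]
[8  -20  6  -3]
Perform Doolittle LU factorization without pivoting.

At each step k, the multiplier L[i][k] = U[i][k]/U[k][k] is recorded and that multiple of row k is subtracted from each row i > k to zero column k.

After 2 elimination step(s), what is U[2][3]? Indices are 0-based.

[col 0] pivot 2
  R1 -= -2*R0 → (0, 4, 2, 3)  (L[1][0] := -2)
  R2 -= -4*R0 → (0, 12, 4, 9)  (L[2][0] := -4)
  R3 -= 4*R0 → (0, -8, 2, -7)  (L[3][0] := 4)
[col 1] pivot 4
  R2 -= 3*R1 → (0, 0, -2, 0)  (L[2][1] := 3)
  R3 -= -2*R1 → (0, 0, 6, -1)  (L[3][1] := -2)

U[2][3] = 0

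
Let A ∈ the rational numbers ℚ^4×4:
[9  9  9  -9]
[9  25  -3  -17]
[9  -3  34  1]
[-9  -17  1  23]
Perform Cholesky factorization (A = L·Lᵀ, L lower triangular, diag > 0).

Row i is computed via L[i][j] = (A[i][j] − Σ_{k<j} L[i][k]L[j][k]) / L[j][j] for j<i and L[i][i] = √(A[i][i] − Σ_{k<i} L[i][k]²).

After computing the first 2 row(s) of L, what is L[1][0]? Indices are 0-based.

L[1][0] = 3

Step 1: L[0][0] = √(9) = 3.
  L[1][0] = (9) / L[0][0] = 3.
Step 2: L[1][1] = √(16) = 4.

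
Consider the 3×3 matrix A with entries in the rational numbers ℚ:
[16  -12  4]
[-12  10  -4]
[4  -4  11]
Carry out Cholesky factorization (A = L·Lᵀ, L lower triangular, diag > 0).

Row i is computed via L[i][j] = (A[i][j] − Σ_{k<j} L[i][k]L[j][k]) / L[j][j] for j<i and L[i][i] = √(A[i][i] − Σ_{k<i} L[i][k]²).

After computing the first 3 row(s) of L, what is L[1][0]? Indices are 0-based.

L[1][0] = -3

Step 1: L[0][0] = √(16) = 4.
  L[1][0] = (-12) / L[0][0] = -3.
Step 2: L[1][1] = √(1) = 1.
  L[2][0] = (4) / L[0][0] = 1.
  L[2][1] = (-1) / L[1][1] = -1.
Step 3: L[2][2] = √(9) = 3.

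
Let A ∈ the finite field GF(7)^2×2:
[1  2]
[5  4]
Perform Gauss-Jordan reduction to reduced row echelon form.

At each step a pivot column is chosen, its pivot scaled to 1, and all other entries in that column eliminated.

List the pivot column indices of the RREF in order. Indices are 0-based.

step 1: normalize row 0 (÷1) = (1, 2)
  row 1: subtract 5×row0 = (0, 1)
step 2: normalize row 1 (÷1) = (0, 1)
  row 0: subtract 2×row1 = (1, 0)

pivot columns: 0, 1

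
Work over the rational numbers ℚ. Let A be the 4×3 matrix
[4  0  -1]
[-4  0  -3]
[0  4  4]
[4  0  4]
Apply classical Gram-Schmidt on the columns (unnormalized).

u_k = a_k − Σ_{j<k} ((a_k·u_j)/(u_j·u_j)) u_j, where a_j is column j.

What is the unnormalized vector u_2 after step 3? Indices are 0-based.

u_2 = (-3, -1, 0, 2)

Step 1: u_0 = a_0 = (4, -4, 0, 4).
Step 2: u_1 = a_1 − (0)·u_0 = (0, 0, 4, 0).
Step 3: u_2 = a_2 − (1/2)·u_0 − (1)·u_1 = (-3, -1, 0, 2).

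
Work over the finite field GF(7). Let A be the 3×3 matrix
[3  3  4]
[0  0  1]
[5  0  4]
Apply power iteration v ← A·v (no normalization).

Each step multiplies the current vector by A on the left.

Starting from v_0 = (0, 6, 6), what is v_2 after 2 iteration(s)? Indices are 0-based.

v_0 = (0, 6, 6).
v_1 = A·v_0 = (0, 6, 3).
v_2 = A·v_1 = (2, 3, 5).

v_2 = (2, 3, 5)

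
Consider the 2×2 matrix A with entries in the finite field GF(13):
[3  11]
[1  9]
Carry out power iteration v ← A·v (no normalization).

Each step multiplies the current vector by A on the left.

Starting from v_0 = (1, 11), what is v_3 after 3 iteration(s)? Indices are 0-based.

v_3 = (2, 2)

v_0 = (1, 11).
v_1 = A·v_0 = (7, 9).
v_2 = A·v_1 = (3, 10).
v_3 = A·v_2 = (2, 2).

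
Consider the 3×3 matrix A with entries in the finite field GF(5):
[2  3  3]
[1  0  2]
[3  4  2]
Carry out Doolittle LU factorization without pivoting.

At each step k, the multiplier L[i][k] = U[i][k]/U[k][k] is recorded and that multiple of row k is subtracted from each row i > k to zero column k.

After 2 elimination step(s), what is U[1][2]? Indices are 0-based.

Step 1: pivot at (0,0) is 2.
  row1 ← row1 − (3)·row0  ⇒  L[1][0]=3, U row1=(0, 1, 3)
  row2 ← row2 − (4)·row0  ⇒  L[2][0]=4, U row2=(0, 2, 0)
Step 2: pivot at (1,1) is 1.
  row2 ← row2 − (2)·row1  ⇒  L[2][1]=2, U row2=(0, 0, 4)

U[1][2] = 3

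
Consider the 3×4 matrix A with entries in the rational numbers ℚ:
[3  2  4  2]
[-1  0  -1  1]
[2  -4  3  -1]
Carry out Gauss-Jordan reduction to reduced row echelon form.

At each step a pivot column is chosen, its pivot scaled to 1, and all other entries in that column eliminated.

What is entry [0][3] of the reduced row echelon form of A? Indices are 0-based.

M[0][3] = -14/3

[1] R0 /= 3  ⇒  (1, 2/3, 4/3, 2/3)
     R1 -= -1·R0  ⇒  (0, 2/3, 1/3, 5/3)
     R2 -= 2·R0  ⇒  (0, -16/3, 1/3, -7/3)
[2] R1 /= 2/3  ⇒  (0, 1, 1/2, 5/2)
     R0 -= 2/3·R1  ⇒  (1, 0, 1, -1)
     R2 -= -16/3·R1  ⇒  (0, 0, 3, 11)
[3] R2 /= 3  ⇒  (0, 0, 1, 11/3)
     R0 -= 1·R2  ⇒  (1, 0, 0, -14/3)
     R1 -= 1/2·R2  ⇒  (0, 1, 0, 2/3)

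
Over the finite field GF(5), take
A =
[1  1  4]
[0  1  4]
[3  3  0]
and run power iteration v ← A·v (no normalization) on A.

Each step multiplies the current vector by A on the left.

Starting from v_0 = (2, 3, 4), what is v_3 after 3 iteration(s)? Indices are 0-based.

v_0 = (2, 3, 4).
v_1 = A·v_0 = (1, 4, 0).
v_2 = A·v_1 = (0, 4, 0).
v_3 = A·v_2 = (4, 4, 2).

v_3 = (4, 4, 2)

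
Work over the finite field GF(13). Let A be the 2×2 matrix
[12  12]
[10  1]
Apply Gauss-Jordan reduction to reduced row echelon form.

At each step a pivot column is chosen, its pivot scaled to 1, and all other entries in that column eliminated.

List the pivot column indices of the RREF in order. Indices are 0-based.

pivot columns: 0, 1

step 1: normalize row 0 (÷12) = (1, 1)
  row 1: subtract 10×row0 = (0, 4)
step 2: normalize row 1 (÷4) = (0, 1)
  row 0: subtract 1×row1 = (1, 0)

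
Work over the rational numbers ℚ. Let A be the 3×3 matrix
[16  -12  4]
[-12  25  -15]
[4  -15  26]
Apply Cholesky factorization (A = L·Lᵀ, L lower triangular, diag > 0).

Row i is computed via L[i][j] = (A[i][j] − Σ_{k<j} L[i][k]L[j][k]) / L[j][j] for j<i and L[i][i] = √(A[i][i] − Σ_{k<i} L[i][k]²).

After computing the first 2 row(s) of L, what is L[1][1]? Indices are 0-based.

Step 1: L[0][0] = √(16) = 4.
  L[1][0] = (-12) / L[0][0] = -3.
Step 2: L[1][1] = √(16) = 4.

L[1][1] = 4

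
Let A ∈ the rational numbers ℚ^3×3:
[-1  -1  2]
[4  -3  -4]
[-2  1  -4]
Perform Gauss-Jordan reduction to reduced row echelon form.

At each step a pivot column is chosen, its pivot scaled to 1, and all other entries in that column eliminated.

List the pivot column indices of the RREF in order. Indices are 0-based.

[1] R0 /= -1  ⇒  (1, 1, -2)
     R1 -= 4·R0  ⇒  (0, -7, 4)
     R2 -= -2·R0  ⇒  (0, 3, -8)
[2] R1 /= -7  ⇒  (0, 1, -4/7)
     R0 -= 1·R1  ⇒  (1, 0, -10/7)
     R2 -= 3·R1  ⇒  (0, 0, -44/7)
[3] R2 /= -44/7  ⇒  (0, 0, 1)
     R0 -= -10/7·R2  ⇒  (1, 0, 0)
     R1 -= -4/7·R2  ⇒  (0, 1, 0)

pivot columns: 0, 1, 2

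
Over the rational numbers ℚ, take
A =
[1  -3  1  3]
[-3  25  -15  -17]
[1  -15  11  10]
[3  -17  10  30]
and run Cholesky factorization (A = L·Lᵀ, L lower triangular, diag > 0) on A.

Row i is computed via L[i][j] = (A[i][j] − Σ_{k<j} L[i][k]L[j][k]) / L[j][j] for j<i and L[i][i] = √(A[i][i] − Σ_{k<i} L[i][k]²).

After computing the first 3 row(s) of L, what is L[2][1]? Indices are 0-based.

L[2][1] = -3

Step 1: L[0][0] = √(1) = 1.
  L[1][0] = (-3) / L[0][0] = -3.
Step 2: L[1][1] = √(16) = 4.
  L[2][0] = (1) / L[0][0] = 1.
  L[2][1] = (-12) / L[1][1] = -3.
Step 3: L[2][2] = √(1) = 1.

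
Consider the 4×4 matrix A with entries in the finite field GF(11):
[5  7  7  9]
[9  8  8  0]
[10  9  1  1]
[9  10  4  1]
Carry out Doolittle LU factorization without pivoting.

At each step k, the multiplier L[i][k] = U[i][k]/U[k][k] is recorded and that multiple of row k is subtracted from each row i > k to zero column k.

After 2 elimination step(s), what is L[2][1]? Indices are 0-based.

L[2][1] = 3

Step 1: pivot at (0,0) is 5.
  row1 ← row1 − (4)·row0  ⇒  L[1][0]=4, U row1=(0, 2, 2, 8)
  row2 ← row2 − (2)·row0  ⇒  L[2][0]=2, U row2=(0, 6, 9, 5)
  row3 ← row3 − (4)·row0  ⇒  L[3][0]=4, U row3=(0, 4, 9, 9)
Step 2: pivot at (1,1) is 2.
  row2 ← row2 − (3)·row1  ⇒  L[2][1]=3, U row2=(0, 0, 3, 3)
  row3 ← row3 − (2)·row1  ⇒  L[3][1]=2, U row3=(0, 0, 5, 4)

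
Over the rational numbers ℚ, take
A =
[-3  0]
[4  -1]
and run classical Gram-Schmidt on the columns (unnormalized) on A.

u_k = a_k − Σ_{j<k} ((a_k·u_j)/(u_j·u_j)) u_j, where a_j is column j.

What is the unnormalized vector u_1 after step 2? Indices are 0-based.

Step 1: u_0 = a_0 = (-3, 4).
Step 2: u_1 = a_1 − (-4/25)·u_0 = (-12/25, -9/25).

u_1 = (-12/25, -9/25)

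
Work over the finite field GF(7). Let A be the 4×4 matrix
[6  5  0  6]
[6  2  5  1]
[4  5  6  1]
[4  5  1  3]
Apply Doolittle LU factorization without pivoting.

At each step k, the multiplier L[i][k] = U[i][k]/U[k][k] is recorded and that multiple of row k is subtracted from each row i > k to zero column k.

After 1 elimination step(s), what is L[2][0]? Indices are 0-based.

Step 1: pivot at (0,0) is 6.
  row1 ← row1 − (1)·row0  ⇒  L[1][0]=1, U row1=(0, 4, 5, 2)
  row2 ← row2 − (3)·row0  ⇒  L[2][0]=3, U row2=(0, 4, 6, 4)
  row3 ← row3 − (3)·row0  ⇒  L[3][0]=3, U row3=(0, 4, 1, 6)

L[2][0] = 3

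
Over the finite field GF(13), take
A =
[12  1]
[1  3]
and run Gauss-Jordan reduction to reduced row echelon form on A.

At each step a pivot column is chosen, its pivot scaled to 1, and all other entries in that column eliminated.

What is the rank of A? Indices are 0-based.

pivot(0,0)=12: scale R0 → (1, 12)
  clear (1,0): R1 −= (1)R0 → (0, 4)
pivot(1,1)=4: scale R1 → (0, 1)
  clear (0,1): R0 −= (12)R1 → (1, 0)

rank = 2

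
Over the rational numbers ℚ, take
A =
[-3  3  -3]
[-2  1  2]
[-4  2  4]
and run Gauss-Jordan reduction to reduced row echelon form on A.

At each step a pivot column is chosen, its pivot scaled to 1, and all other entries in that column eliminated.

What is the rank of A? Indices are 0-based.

rank = 2

step 1: normalize row 0 (÷-3) = (1, -1, 1)
  row 1: subtract -2×row0 = (0, -1, 4)
  row 2: subtract -4×row0 = (0, -2, 8)
step 2: normalize row 1 (÷-1) = (0, 1, -4)
  row 0: subtract -1×row1 = (1, 0, -3)
  row 2: subtract -2×row1 = (0, 0, 0)
skip col 2 (zero from row 2)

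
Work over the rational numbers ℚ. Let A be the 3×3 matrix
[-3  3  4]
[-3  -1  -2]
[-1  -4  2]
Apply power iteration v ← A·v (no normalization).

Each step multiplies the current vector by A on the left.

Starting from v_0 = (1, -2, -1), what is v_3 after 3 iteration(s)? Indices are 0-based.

v_3 = (-26, -252, -136)

v_0 = (1, -2, -1).
v_1 = A·v_0 = (-13, 1, 5).
v_2 = A·v_1 = (62, 28, 19).
v_3 = A·v_2 = (-26, -252, -136).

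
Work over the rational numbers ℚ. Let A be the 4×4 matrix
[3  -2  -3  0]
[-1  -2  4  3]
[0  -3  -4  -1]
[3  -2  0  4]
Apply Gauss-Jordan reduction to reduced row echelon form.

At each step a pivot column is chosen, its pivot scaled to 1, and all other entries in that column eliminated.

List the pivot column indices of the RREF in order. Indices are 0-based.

pivot columns: 0, 1, 2, 3

[1] R0 /= 3  ⇒  (1, -2/3, -1, 0)
     R1 -= -1·R0  ⇒  (0, -8/3, 3, 3)
     R3 -= 3·R0  ⇒  (0, 0, 3, 4)
[2] R1 /= -8/3  ⇒  (0, 1, -9/8, -9/8)
     R0 -= -2/3·R1  ⇒  (1, 0, -7/4, -3/4)
     R2 -= -3·R1  ⇒  (0, 0, -59/8, -35/8)
[3] R2 /= -59/8  ⇒  (0, 0, 1, 35/59)
     R0 -= -7/4·R2  ⇒  (1, 0, 0, 17/59)
     R1 -= -9/8·R2  ⇒  (0, 1, 0, -27/59)
     R3 -= 3·R2  ⇒  (0, 0, 0, 131/59)
[4] R3 /= 131/59  ⇒  (0, 0, 0, 1)
     R0 -= 17/59·R3  ⇒  (1, 0, 0, 0)
     R1 -= -27/59·R3  ⇒  (0, 1, 0, 0)
     R2 -= 35/59·R3  ⇒  (0, 0, 1, 0)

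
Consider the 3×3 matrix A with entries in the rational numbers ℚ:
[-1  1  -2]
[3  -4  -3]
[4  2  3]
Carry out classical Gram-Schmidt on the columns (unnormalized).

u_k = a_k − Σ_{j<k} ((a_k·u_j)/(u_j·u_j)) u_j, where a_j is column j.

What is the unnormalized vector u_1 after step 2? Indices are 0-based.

u_1 = (21/26, -89/26, 36/13)

Step 1: u_0 = a_0 = (-1, 3, 4).
Step 2: u_1 = a_1 − (-5/26)·u_0 = (21/26, -89/26, 36/13).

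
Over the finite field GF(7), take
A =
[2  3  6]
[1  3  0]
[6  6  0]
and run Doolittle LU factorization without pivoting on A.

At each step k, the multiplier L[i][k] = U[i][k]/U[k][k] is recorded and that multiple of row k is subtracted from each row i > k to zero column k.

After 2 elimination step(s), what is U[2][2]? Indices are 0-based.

U[2][2] = 4

Step 1: pivot at (0,0) is 2.
  row1 ← row1 − (4)·row0  ⇒  L[1][0]=4, U row1=(0, 5, 4)
  row2 ← row2 − (3)·row0  ⇒  L[2][0]=3, U row2=(0, 4, 3)
Step 2: pivot at (1,1) is 5.
  row2 ← row2 − (5)·row1  ⇒  L[2][1]=5, U row2=(0, 0, 4)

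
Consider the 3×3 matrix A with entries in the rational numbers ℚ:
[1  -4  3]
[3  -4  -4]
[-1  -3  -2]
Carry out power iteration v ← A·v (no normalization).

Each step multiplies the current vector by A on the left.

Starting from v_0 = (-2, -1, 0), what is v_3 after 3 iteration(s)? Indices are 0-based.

v_0 = (-2, -1, 0).
v_1 = A·v_0 = (2, -2, 5).
v_2 = A·v_1 = (25, -6, -6).
v_3 = A·v_2 = (31, 123, 5).

v_3 = (31, 123, 5)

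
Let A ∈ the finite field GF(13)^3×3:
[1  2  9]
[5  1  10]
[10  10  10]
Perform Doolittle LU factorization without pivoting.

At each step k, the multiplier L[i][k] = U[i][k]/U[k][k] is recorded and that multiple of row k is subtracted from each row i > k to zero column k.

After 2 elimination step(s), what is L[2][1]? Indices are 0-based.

Step 1: pivot at (0,0) is 1.
  row1 ← row1 − (5)·row0  ⇒  L[1][0]=5, U row1=(0, 4, 4)
  row2 ← row2 − (10)·row0  ⇒  L[2][0]=10, U row2=(0, 3, 11)
Step 2: pivot at (1,1) is 4.
  row2 ← row2 − (4)·row1  ⇒  L[2][1]=4, U row2=(0, 0, 8)

L[2][1] = 4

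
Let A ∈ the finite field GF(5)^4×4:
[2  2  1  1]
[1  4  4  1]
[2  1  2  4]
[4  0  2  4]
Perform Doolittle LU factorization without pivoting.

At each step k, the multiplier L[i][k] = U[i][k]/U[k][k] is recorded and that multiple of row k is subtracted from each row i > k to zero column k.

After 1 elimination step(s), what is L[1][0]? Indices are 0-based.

k=0: U[0][0]=2
  eliminate (1,0): mult=3, new row 1: (0, 3, 1, 3); set L[1][0]=3
  eliminate (2,0): mult=1, new row 2: (0, 4, 1, 3); set L[2][0]=1
  eliminate (3,0): mult=2, new row 3: (0, 1, 0, 2); set L[3][0]=2

L[1][0] = 3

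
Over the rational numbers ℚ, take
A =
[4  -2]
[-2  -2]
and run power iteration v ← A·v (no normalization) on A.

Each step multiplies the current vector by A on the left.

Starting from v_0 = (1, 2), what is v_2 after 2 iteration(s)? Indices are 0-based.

v_0 = (1, 2).
v_1 = A·v_0 = (0, -6).
v_2 = A·v_1 = (12, 12).

v_2 = (12, 12)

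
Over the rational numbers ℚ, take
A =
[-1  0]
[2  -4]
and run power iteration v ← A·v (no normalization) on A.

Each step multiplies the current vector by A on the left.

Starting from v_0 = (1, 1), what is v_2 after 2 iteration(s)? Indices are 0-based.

v_0 = (1, 1).
v_1 = A·v_0 = (-1, -2).
v_2 = A·v_1 = (1, 6).

v_2 = (1, 6)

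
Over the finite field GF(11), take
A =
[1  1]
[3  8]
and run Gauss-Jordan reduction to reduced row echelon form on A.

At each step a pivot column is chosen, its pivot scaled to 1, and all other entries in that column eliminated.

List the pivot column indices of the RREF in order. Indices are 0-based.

step 1: normalize row 0 (÷1) = (1, 1)
  row 1: subtract 3×row0 = (0, 5)
step 2: normalize row 1 (÷5) = (0, 1)
  row 0: subtract 1×row1 = (1, 0)

pivot columns: 0, 1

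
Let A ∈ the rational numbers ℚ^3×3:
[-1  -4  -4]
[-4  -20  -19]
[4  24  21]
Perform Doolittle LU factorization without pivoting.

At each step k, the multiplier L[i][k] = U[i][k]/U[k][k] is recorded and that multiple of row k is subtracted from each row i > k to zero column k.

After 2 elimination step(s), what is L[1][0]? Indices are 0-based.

L[1][0] = 4

Step 1: pivot at (0,0) is -1.
  row1 ← row1 − (4)·row0  ⇒  L[1][0]=4, U row1=(0, -4, -3)
  row2 ← row2 − (-4)·row0  ⇒  L[2][0]=-4, U row2=(0, 8, 5)
Step 2: pivot at (1,1) is -4.
  row2 ← row2 − (-2)·row1  ⇒  L[2][1]=-2, U row2=(0, 0, -1)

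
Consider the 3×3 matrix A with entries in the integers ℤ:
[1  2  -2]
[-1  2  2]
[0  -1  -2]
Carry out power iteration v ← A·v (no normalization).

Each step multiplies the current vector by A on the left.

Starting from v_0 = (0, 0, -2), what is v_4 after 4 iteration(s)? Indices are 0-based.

v_0 = (0, 0, -2).
v_1 = A·v_0 = (4, -4, 4).
v_2 = A·v_1 = (-12, -4, -4).
v_3 = A·v_2 = (-12, -4, 12).
v_4 = A·v_3 = (-44, 28, -20).

v_4 = (-44, 28, -20)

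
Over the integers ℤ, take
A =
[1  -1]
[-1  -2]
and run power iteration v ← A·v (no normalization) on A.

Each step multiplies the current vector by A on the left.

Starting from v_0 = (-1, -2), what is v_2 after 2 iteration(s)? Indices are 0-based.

v_2 = (-4, -11)

v_0 = (-1, -2).
v_1 = A·v_0 = (1, 5).
v_2 = A·v_1 = (-4, -11).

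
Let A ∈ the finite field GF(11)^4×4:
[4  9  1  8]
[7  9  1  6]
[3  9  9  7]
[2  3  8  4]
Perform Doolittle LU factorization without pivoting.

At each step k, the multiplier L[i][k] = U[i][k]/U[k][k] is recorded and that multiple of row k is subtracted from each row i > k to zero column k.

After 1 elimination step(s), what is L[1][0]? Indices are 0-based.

k=0: U[0][0]=4
  eliminate (1,0): mult=10, new row 1: (0, 7, 2, 3); set L[1][0]=10
  eliminate (2,0): mult=9, new row 2: (0, 5, 0, 1); set L[2][0]=9
  eliminate (3,0): mult=6, new row 3: (0, 4, 2, 0); set L[3][0]=6

L[1][0] = 10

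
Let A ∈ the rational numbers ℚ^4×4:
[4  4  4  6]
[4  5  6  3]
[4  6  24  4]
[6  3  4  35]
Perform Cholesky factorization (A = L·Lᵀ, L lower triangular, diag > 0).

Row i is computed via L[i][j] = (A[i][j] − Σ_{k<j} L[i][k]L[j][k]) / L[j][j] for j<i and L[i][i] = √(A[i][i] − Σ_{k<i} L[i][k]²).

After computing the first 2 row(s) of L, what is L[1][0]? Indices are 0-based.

Step 1: L[0][0] = √(4) = 2.
  L[1][0] = (4) / L[0][0] = 2.
Step 2: L[1][1] = √(1) = 1.

L[1][0] = 2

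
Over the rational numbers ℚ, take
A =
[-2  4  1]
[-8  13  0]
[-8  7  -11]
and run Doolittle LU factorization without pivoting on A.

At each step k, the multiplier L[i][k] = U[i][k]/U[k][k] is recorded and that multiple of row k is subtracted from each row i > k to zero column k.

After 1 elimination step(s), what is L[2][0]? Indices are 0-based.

L[2][0] = 4

Step 1: pivot at (0,0) is -2.
  row1 ← row1 − (4)·row0  ⇒  L[1][0]=4, U row1=(0, -3, -4)
  row2 ← row2 − (4)·row0  ⇒  L[2][0]=4, U row2=(0, -9, -15)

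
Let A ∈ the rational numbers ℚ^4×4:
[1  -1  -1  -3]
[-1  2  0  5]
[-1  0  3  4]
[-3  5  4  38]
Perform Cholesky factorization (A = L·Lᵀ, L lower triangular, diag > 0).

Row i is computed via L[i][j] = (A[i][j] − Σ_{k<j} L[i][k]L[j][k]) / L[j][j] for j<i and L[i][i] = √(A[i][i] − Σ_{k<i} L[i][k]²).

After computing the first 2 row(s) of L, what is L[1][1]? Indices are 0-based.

L[1][1] = 1

Step 1: L[0][0] = √(1) = 1.
  L[1][0] = (-1) / L[0][0] = -1.
Step 2: L[1][1] = √(1) = 1.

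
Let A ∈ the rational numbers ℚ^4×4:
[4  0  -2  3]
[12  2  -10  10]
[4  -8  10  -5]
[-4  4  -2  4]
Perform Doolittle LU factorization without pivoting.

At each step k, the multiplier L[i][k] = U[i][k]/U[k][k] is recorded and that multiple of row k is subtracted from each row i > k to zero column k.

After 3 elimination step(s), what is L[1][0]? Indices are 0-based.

L[1][0] = 3

[col 0] pivot 4
  R1 -= 3*R0 → (0, 2, -4, 1)  (L[1][0] := 3)
  R2 -= 1*R0 → (0, -8, 12, -8)  (L[2][0] := 1)
  R3 -= -1*R0 → (0, 4, -4, 7)  (L[3][0] := -1)
[col 1] pivot 2
  R2 -= -4*R1 → (0, 0, -4, -4)  (L[2][1] := -4)
  R3 -= 2*R1 → (0, 0, 4, 5)  (L[3][1] := 2)
[col 2] pivot -4
  R3 -= -1*R2 → (0, 0, 0, 1)  (L[3][2] := -1)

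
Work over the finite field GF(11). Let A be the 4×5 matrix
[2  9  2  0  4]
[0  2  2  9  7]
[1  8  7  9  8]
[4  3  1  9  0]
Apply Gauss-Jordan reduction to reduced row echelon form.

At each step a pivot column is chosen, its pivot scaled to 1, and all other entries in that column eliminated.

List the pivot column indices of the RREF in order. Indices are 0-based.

pivot(0,0)=2: scale R0 → (1, 10, 1, 0, 2)
  clear (2,0): R2 −= (1)R0 → (0, 9, 6, 9, 6)
  clear (3,0): R3 −= (4)R0 → (0, 7, 8, 9, 3)
pivot(1,1)=2: scale R1 → (0, 1, 1, 10, 9)
  clear (0,1): R0 −= (10)R1 → (1, 0, 2, 10, 0)
  clear (2,1): R2 −= (9)R1 → (0, 0, 8, 7, 2)
  clear (3,1): R3 −= (7)R1 → (0, 0, 1, 5, 6)
pivot(2,2)=8: scale R2 → (0, 0, 1, 5, 3)
  clear (0,2): R0 −= (2)R2 → (1, 0, 0, 0, 5)
  clear (1,2): R1 −= (1)R2 → (0, 1, 0, 5, 6)
  clear (3,2): R3 −= (1)R2 → (0, 0, 0, 0, 3)
col 3: no nonzero at/below row 3; advance.
pivot(3,4)=3: scale R3 → (0, 0, 0, 0, 1)
  clear (0,4): R0 −= (5)R3 → (1, 0, 0, 0, 0)
  clear (1,4): R1 −= (6)R3 → (0, 1, 0, 5, 0)
  clear (2,4): R2 −= (3)R3 → (0, 0, 1, 5, 0)

pivot columns: 0, 1, 2, 4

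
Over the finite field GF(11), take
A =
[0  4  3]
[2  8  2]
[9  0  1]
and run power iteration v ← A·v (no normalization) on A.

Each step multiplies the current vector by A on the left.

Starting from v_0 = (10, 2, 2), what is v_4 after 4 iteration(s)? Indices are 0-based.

v_0 = (10, 2, 2).
v_1 = A·v_0 = (3, 7, 4).
v_2 = A·v_1 = (7, 4, 9).
v_3 = A·v_2 = (10, 9, 6).
v_4 = A·v_3 = (10, 5, 8).

v_4 = (10, 5, 8)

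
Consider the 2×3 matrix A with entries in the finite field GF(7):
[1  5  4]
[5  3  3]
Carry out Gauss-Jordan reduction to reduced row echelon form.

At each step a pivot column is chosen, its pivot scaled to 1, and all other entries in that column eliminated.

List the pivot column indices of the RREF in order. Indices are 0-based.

[1] R0 /= 1  ⇒  (1, 5, 4)
     R1 -= 5·R0  ⇒  (0, 6, 4)
[2] R1 /= 6  ⇒  (0, 1, 3)
     R0 -= 5·R1  ⇒  (1, 0, 3)

pivot columns: 0, 1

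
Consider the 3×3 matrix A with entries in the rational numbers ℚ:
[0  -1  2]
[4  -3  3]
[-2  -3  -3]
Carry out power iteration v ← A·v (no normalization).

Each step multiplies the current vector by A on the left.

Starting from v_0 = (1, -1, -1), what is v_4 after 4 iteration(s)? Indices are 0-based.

v_0 = (1, -1, -1).
v_1 = A·v_0 = (-1, 4, 4).
v_2 = A·v_1 = (4, -4, -22).
v_3 = A·v_2 = (-40, -38, 70).
v_4 = A·v_3 = (178, 164, -16).

v_4 = (178, 164, -16)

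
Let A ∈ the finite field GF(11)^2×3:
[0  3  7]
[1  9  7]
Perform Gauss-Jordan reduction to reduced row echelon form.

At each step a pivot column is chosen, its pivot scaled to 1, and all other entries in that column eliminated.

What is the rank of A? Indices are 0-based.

[1] R0 <-> R1
[1] R0 /= 1  ⇒  (1, 9, 7)
[2] R1 /= 3  ⇒  (0, 1, 6)
     R0 -= 9·R1  ⇒  (1, 0, 8)

rank = 2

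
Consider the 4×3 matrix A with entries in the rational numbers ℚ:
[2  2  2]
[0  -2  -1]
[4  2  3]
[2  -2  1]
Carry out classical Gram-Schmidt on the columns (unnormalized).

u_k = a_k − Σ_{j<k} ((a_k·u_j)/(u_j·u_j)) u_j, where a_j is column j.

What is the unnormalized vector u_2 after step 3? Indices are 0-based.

Step 1: u_0 = a_0 = (2, 0, 4, 2).
Step 2: u_1 = a_1 − (1/3)·u_0 = (4/3, -2, 2/3, -8/3).
Step 3: u_2 = a_2 − (3/4)·u_0 − (3/10)·u_1 = (1/10, -2/5, -1/5, 3/10).

u_2 = (1/10, -2/5, -1/5, 3/10)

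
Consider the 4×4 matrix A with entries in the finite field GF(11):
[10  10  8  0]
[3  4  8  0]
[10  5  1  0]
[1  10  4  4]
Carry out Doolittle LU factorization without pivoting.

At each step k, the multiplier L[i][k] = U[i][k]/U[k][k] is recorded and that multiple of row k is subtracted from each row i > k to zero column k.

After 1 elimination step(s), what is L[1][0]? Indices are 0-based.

L[1][0] = 8

k=0: U[0][0]=10
  eliminate (1,0): mult=8, new row 1: (0, 1, 10, 0); set L[1][0]=8
  eliminate (2,0): mult=1, new row 2: (0, 6, 4, 0); set L[2][0]=1
  eliminate (3,0): mult=10, new row 3: (0, 9, 1, 4); set L[3][0]=10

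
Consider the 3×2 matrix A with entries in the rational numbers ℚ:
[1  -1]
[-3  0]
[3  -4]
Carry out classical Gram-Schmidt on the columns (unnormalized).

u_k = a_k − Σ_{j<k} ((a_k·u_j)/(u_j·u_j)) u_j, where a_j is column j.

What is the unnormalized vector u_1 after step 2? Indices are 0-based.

u_1 = (-6/19, -39/19, -37/19)

Step 1: u_0 = a_0 = (1, -3, 3).
Step 2: u_1 = a_1 − (-13/19)·u_0 = (-6/19, -39/19, -37/19).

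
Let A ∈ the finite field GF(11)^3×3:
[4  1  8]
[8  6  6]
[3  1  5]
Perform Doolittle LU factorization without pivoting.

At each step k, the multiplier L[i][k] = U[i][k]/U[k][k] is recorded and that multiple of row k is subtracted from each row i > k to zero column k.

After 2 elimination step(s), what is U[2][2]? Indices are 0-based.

U[2][2] = 1

[col 0] pivot 4
  R1 -= 2*R0 → (0, 4, 1)  (L[1][0] := 2)
  R2 -= 9*R0 → (0, 3, 10)  (L[2][0] := 9)
[col 1] pivot 4
  R2 -= 9*R1 → (0, 0, 1)  (L[2][1] := 9)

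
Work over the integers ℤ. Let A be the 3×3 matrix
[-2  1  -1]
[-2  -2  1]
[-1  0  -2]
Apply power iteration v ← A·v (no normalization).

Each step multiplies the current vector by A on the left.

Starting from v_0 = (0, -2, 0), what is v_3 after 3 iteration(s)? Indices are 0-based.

v_3 = (-22, -6, -12)

v_0 = (0, -2, 0).
v_1 = A·v_0 = (-2, 4, 0).
v_2 = A·v_1 = (8, -4, 2).
v_3 = A·v_2 = (-22, -6, -12).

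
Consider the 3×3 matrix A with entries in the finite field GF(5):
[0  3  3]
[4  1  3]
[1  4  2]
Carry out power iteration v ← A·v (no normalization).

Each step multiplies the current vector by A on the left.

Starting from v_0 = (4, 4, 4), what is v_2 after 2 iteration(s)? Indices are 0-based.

v_0 = (4, 4, 4).
v_1 = A·v_0 = (4, 2, 3).
v_2 = A·v_1 = (0, 2, 3).

v_2 = (0, 2, 3)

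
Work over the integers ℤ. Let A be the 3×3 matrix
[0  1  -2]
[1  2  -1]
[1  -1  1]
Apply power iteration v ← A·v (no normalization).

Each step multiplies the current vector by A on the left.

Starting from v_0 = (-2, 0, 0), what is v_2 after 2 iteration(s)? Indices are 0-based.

v_2 = (2, -2, 0)

v_0 = (-2, 0, 0).
v_1 = A·v_0 = (0, -2, -2).
v_2 = A·v_1 = (2, -2, 0).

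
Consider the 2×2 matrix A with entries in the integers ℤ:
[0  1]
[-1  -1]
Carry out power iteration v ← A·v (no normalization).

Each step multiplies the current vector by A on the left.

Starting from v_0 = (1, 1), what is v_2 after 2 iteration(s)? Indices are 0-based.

v_0 = (1, 1).
v_1 = A·v_0 = (1, -2).
v_2 = A·v_1 = (-2, 1).

v_2 = (-2, 1)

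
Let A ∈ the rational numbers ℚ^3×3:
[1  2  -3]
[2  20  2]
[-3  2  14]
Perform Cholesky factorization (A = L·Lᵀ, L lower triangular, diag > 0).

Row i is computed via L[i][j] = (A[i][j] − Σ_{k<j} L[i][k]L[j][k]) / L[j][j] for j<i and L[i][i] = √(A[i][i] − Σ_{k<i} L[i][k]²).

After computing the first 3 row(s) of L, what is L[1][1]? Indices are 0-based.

Step 1: L[0][0] = √(1) = 1.
  L[1][0] = (2) / L[0][0] = 2.
Step 2: L[1][1] = √(16) = 4.
  L[2][0] = (-3) / L[0][0] = -3.
  L[2][1] = (8) / L[1][1] = 2.
Step 3: L[2][2] = √(1) = 1.

L[1][1] = 4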